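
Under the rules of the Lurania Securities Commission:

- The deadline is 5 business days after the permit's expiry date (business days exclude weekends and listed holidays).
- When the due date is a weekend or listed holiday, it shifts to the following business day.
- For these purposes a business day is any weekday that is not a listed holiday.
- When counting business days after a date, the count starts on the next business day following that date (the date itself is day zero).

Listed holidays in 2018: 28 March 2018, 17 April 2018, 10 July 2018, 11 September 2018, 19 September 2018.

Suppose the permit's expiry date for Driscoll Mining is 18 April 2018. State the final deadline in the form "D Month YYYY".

Counting 5 business days after 18 April 2018 (skipping weekends and listed holidays) reaches 25 April 2018.
25 April 2018 (Wednesday) is already a business day.
So the filing is due 25 April 2018.

25 April 2018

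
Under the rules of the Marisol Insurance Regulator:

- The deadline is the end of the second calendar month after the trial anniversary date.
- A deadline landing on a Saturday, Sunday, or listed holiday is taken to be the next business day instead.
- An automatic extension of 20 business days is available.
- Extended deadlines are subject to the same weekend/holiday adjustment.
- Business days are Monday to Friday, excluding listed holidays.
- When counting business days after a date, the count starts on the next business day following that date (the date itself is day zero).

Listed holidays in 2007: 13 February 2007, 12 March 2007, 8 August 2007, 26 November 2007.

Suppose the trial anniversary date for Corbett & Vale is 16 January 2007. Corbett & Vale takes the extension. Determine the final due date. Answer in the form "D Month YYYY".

The second month after 16 January 2007 is March 2007, whose last day is 31 March 2007.
31 March 2007 is a Saturday; the next business day is 2 April 2007 (Monday).
Counting 20 further business days from 2 April 2007 reaches 30 April 2007.
30 April 2007 is a Monday and not a listed holiday, so it stands.
The final due date is 30 April 2007.

30 April 2007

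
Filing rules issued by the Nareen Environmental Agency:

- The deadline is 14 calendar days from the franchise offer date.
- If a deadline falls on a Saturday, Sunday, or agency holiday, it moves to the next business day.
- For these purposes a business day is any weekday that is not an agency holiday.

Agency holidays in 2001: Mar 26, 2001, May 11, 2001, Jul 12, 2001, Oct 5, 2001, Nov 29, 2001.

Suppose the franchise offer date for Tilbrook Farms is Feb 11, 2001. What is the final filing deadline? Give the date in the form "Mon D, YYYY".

14 calendar days after Feb 11, 2001 is Feb 25, 2001.
Because Feb 25, 2001 is a Sunday, the deadline becomes Feb 26, 2001 (Monday).
The final due date is Feb 26, 2001.

Feb 26, 2001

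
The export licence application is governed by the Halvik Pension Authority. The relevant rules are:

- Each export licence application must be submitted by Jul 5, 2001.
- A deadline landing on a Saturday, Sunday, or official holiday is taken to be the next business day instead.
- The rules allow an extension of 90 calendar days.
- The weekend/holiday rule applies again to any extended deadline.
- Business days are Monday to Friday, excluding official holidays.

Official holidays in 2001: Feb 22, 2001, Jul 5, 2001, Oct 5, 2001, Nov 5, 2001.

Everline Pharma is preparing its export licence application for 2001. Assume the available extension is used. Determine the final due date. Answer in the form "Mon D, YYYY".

Oct 4, 2001

Start from the fixed due date, Jul 5, 2001.
Because Jul 5, 2001 is a listed holiday, the deadline becomes Jul 6, 2001 (Friday).
Add the 90 calendar-day extension to Jul 6, 2001: Oct 4, 2001.
Since Oct 4, 2001 is a Thursday and not a holiday, the date is unchanged.
Final deadline: Oct 4, 2001.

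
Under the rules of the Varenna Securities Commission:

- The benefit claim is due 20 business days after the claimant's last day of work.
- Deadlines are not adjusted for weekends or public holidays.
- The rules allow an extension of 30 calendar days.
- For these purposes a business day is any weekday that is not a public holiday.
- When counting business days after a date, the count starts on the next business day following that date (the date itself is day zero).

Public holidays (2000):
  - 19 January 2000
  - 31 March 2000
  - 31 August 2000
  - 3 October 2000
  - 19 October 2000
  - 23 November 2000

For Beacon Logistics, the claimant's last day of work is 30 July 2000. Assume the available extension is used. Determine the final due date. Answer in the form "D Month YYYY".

Counting 20 business days after 30 July 2000 (skipping weekends and listed holidays) reaches 25 August 2000.
25 August 2000 falls on a Friday. The rules make no weekend/holiday allowance, so it remains 25 August 2000.
Applying the 30-calendar-day extension: 25 August 2000 + 30 days = 24 September 2000.
24 September 2000 is a Sunday; no weekend or holiday adjustment applies.
So the filing is due 24 September 2000.

24 September 2000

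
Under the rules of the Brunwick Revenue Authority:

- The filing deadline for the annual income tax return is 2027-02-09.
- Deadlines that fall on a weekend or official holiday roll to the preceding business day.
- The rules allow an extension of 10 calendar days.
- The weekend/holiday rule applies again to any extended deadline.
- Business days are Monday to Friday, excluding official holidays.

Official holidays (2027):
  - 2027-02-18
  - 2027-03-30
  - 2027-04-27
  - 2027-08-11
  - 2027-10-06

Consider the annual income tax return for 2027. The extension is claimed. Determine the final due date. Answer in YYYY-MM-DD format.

2027-02-19

Start from the fixed due date, 2027-02-09.
2027-02-09 (Tuesday) is already a business day.
Applying the 10-calendar-day extension: 2027-02-09 + 10 days = 2027-02-19.
2027-02-19 (Friday) is already a business day.
The final due date is 2027-02-19.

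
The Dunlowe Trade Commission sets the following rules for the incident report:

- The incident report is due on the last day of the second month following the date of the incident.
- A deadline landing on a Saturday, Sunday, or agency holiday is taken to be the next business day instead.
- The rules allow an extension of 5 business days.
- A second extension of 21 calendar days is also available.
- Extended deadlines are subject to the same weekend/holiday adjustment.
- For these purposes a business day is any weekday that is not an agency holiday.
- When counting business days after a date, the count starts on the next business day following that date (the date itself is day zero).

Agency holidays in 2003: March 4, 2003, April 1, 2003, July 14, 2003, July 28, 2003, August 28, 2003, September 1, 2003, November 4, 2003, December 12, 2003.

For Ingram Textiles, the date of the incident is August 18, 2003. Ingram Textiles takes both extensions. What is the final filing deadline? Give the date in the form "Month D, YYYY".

December 1, 2003

2 months after August 18, 2003 falls in October 2003; the last day of that month is October 31, 2003.
October 31, 2003 falls on a Friday, which is a business day, so no adjustment is needed.
Applying the 5-business-day extension: 5 business days after October 31, 2003 is November 10, 2003.
Since November 10, 2003 is a Monday and not a holiday, the date is unchanged.
The 21-calendar-day extension moves the deadline from November 10, 2003 to December 1, 2003.
December 1, 2003 falls on a Monday, which is a business day, so no adjustment is needed.
So the filing is due December 1, 2003.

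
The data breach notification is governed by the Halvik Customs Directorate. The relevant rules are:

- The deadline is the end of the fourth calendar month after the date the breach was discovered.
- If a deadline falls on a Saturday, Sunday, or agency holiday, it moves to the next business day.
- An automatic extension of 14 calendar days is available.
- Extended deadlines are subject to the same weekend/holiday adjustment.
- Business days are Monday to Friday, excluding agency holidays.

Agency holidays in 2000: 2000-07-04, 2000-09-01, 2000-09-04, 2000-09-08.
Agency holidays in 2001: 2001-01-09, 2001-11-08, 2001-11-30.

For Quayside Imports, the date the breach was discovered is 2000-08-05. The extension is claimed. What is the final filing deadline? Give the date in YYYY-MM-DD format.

2001-01-15

4 months after 2000-08-05 falls in December 2000; the last day of that month is 2000-12-31.
Because 2000-12-31 is a Sunday, the deadline becomes 2001-01-01 (Monday).
The 14-calendar-day extension moves the deadline from 2001-01-01 to 2001-01-15.
2001-01-15 falls on a Monday, which is a business day, so no adjustment is needed.
The final due date is 2001-01-15.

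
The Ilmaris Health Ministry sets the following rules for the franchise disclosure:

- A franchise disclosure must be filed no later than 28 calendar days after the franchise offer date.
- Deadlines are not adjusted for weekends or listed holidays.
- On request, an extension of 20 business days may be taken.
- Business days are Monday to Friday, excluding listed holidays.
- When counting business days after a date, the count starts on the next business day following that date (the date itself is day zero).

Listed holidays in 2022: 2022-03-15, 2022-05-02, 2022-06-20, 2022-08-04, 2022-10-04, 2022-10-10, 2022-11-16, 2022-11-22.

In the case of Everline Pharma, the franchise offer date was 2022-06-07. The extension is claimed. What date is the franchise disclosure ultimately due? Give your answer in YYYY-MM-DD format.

2022-08-02

28 calendar days after 2022-06-07 is 2022-07-05.
2022-07-05 falls on a Tuesday. The rules make no weekend/holiday allowance, so it remains 2022-07-05.
The 20-business-day extension runs from 2022-07-05 to 2022-08-02.
2022-08-02 falls on a Tuesday. The rules make no weekend/holiday allowance, so it remains 2022-08-02.
The final due date is 2022-08-02.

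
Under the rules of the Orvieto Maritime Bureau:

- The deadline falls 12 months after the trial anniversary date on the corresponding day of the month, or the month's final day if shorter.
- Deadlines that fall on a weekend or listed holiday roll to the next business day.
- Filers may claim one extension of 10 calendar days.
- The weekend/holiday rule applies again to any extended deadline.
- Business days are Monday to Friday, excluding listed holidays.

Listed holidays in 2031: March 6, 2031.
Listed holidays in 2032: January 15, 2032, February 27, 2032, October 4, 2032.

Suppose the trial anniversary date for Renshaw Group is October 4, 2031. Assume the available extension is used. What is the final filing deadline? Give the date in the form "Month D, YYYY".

Moving 12 months forward from October 4, 2031 on the corresponding day gives October 4, 2032.
Because October 4, 2032 is a listed holiday, the deadline becomes October 5, 2032 (Tuesday).
With the 10-day extension, October 5, 2032 becomes October 15, 2032.
October 15, 2032 falls on a Friday, which is a business day, so no adjustment is needed.
Deadline: October 15, 2032.

October 15, 2032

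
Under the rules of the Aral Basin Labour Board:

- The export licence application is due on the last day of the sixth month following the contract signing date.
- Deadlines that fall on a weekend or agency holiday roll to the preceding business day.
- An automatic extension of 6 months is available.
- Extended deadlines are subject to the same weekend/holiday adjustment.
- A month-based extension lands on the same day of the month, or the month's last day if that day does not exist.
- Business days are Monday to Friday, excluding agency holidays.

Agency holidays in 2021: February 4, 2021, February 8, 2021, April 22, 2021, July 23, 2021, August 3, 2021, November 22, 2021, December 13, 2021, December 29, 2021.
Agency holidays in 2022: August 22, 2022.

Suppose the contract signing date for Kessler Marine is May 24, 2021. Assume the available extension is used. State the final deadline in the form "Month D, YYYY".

May 30, 2022

6 months after May 24, 2021 falls in November 2021; the last day of that month is November 30, 2021.
November 30, 2021 is a Tuesday and not a listed holiday, so it stands.
Applying the 6 months extension: 6 months after November 30, 2021 is May 30, 2022.
May 30, 2022 (Monday) is already a business day.
Final deadline: May 30, 2022.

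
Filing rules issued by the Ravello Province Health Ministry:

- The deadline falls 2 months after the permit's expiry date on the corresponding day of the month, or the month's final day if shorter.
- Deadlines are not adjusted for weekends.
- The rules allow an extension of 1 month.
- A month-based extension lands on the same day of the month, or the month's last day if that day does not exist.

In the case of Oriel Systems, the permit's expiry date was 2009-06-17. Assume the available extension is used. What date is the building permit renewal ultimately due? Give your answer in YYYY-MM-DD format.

2009-09-17

2 months from 2009-06-17 is 2009-08-17.
No adjustment is made for weekends or holidays, so 2009-08-17 stands.
Add 1 month to 2009-08-17: 2009-09-17.
2009-09-17 is a Thursday; no weekend or holiday adjustment applies.
Final deadline: 2009-09-17.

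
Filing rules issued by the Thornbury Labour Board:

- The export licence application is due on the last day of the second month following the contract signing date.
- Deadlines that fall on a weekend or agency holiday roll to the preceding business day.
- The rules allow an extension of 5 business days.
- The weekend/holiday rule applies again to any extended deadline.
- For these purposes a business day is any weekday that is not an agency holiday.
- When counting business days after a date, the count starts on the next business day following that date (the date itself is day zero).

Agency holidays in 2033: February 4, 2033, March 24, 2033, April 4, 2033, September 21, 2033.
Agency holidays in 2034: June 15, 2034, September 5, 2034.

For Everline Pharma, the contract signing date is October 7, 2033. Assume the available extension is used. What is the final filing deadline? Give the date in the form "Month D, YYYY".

January 6, 2034

2 months after October 7, 2033 falls in December 2033; the last day of that month is December 31, 2033.
December 31, 2033 falls on a Saturday. Rolling to the preceding business day gives December 30, 2033, a Friday.
The 5-business-day extension runs from December 30, 2033 to January 6, 2034.
January 6, 2034 falls on a Friday, which is a business day, so no adjustment is needed.
Final deadline: January 6, 2034.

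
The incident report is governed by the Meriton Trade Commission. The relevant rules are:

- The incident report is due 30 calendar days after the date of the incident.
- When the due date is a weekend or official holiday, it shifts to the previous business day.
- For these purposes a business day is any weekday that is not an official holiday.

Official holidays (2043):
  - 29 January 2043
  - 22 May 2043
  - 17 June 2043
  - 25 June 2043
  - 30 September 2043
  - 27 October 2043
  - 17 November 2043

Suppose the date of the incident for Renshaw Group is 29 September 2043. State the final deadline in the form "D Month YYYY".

29 October 2043

30 calendar days after 29 September 2043 is 29 October 2043.
Since 29 October 2043 is a Thursday and not a holiday, the date is unchanged.
The final due date is 29 October 2043.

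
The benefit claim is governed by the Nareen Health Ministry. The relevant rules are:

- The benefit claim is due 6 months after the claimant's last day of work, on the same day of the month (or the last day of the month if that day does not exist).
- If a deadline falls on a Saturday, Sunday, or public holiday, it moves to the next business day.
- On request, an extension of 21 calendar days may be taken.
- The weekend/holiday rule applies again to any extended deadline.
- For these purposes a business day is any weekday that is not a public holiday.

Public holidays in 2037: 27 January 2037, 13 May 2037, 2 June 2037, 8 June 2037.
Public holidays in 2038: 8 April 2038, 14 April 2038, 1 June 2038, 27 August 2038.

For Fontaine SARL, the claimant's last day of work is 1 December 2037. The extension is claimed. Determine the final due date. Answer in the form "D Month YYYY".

6 months after 1 December 2037, on the same day of the month, is 1 June 2038.
1 June 2038 is a listed holiday; the next business day is 2 June 2038 (Wednesday).
With the 21-day extension, 2 June 2038 becomes 23 June 2038.
23 June 2038 is a Wednesday and not a listed holiday, so it stands.
The final due date is 23 June 2038.

23 June 2038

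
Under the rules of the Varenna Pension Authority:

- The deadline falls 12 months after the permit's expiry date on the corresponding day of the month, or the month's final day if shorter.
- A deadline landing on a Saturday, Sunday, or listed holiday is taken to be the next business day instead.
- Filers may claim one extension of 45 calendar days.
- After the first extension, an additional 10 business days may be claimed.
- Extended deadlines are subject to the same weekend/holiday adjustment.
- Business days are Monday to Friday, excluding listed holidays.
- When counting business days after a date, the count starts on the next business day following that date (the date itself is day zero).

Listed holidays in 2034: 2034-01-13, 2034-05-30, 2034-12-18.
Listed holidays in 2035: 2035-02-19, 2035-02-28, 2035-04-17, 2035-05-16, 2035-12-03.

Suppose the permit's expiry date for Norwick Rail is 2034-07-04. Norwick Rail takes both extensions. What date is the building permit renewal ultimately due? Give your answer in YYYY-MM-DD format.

2035-09-03

12 months after 2034-07-04, on the same day of the month, is 2035-07-04.
2035-07-04 is a Wednesday and not a listed holiday, so it stands.
Add the 45 calendar-day extension to 2035-07-04: 2035-08-18.
Because 2035-08-18 is a Saturday, the deadline becomes 2035-08-20 (Monday).
Counting 10 further business days from 2035-08-20 reaches 2035-09-03.
2035-09-03 falls on a Monday, which is a business day, so no adjustment is needed.
Final deadline: 2035-09-03.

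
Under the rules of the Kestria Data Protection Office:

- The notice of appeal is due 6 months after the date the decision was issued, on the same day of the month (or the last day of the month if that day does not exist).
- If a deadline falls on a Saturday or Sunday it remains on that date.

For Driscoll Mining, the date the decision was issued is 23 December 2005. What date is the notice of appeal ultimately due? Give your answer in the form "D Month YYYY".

6 months after 23 December 2005, on the same day of the month, is 23 June 2006.
No adjustment is made for weekends or holidays, so 23 June 2006 stands.
Deadline: 23 June 2006.

23 June 2006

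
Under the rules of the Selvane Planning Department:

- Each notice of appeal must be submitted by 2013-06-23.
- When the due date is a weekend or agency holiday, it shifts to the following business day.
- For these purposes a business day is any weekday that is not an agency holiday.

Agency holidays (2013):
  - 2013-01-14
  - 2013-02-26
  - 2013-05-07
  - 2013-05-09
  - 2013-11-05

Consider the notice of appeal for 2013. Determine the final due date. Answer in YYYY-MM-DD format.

The stated deadline is 2013-06-23.
Because 2013-06-23 is a Sunday, the deadline becomes 2013-06-24 (Monday).
Deadline: 2013-06-24.

2013-06-24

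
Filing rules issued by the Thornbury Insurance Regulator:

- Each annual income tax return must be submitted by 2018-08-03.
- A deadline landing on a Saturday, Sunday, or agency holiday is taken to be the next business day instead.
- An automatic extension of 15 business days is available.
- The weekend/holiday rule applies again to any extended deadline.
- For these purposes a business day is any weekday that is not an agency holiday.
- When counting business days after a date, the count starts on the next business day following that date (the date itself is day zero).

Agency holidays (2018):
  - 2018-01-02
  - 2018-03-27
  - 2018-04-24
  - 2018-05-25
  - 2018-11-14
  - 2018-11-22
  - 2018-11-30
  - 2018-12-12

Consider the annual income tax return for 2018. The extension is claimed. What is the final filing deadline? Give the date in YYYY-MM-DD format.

The stated deadline is 2018-08-03.
Since 2018-08-03 is a Friday and not a holiday, the date is unchanged.
Applying the 15-business-day extension: 15 business days after 2018-08-03 is 2018-08-24.
2018-08-24 falls on a Friday, which is a business day, so no adjustment is needed.
So the filing is due 2018-08-24.

2018-08-24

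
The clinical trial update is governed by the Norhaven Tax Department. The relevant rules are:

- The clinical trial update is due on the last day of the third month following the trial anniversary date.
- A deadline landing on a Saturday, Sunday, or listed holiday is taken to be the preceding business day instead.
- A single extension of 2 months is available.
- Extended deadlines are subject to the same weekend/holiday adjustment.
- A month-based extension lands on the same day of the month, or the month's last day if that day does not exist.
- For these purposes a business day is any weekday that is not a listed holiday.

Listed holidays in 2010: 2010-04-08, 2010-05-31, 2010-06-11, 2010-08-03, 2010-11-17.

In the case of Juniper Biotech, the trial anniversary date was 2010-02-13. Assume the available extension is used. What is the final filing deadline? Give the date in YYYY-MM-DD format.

2010-07-28

3 months after 2010-02-13 is May 2010; that month ends on 2010-05-31.
Because 2010-05-31 is a listed holiday, the deadline becomes 2010-05-28 (Friday).
Add 2 months to 2010-05-28: 2010-07-28.
2010-07-28 is a Wednesday and not a listed holiday, so it stands.
Deadline: 2010-07-28.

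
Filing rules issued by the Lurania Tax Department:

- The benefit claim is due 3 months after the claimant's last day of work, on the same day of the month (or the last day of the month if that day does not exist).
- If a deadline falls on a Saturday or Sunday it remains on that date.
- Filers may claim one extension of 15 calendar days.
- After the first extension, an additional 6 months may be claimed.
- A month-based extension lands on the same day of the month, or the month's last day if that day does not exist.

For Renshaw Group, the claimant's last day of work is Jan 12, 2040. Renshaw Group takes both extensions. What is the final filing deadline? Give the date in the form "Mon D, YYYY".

Oct 27, 2040

3 months from Jan 12, 2040 is Apr 12, 2040.
Apr 12, 2040 falls on a Thursday. The rules make no weekend/holiday allowance, so it remains Apr 12, 2040.
The 15-calendar-day extension moves the deadline from Apr 12, 2040 to Apr 27, 2040.
Apr 27, 2040 is a Friday; no weekend or holiday adjustment applies.
Add 6 months to Apr 27, 2040: Oct 27, 2040.
No adjustment is made for weekends or holidays, so Oct 27, 2040 stands.
So the filing is due Oct 27, 2040.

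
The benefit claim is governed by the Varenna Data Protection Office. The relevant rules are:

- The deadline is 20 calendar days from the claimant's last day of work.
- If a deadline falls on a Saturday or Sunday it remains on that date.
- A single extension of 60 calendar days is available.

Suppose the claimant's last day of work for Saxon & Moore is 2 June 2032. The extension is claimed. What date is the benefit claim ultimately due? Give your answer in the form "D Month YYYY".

21 August 2032

Trigger date 2 June 2032 + 20 calendar days = 22 June 2032.
No adjustment is made for weekends or holidays, so 22 June 2032 stands.
With the 60-day extension, 22 June 2032 becomes 21 August 2032.
21 August 2032 falls on a Saturday. The rules make no weekend/holiday allowance, so it remains 21 August 2032.
The final due date is 21 August 2032.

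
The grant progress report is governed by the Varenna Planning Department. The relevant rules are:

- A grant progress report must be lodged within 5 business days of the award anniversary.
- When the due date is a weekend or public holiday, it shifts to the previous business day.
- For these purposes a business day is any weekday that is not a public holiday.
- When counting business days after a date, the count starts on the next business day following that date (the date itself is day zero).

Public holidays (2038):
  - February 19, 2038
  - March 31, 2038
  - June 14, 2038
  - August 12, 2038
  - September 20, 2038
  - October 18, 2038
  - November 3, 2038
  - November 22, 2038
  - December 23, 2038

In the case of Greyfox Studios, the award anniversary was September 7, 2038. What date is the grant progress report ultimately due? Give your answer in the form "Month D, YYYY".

September 14, 2038

Starting the day after September 7, 2038 and counting 5 business days lands on September 14, 2038.
September 14, 2038 falls on a Tuesday, which is a business day, so no adjustment is needed.
The final due date is September 14, 2038.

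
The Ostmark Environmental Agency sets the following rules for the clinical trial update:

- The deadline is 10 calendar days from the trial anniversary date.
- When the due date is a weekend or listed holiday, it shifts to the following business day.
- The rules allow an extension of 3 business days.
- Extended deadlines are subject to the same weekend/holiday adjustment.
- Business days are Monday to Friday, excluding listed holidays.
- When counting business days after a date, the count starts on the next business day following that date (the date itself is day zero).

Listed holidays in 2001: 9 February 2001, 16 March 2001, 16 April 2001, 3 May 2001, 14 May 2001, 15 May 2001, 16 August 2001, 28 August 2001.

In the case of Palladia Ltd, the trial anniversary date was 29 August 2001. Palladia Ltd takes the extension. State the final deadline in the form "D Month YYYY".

13 September 2001

10 calendar days after 29 August 2001 is 8 September 2001.
8 September 2001 falls on a Saturday. Rolling to the next business day gives 10 September 2001, a Monday.
Applying the 3-business-day extension: 3 business days after 10 September 2001 is 13 September 2001.
13 September 2001 is a Thursday and not a listed holiday, so it stands.
Final deadline: 13 September 2001.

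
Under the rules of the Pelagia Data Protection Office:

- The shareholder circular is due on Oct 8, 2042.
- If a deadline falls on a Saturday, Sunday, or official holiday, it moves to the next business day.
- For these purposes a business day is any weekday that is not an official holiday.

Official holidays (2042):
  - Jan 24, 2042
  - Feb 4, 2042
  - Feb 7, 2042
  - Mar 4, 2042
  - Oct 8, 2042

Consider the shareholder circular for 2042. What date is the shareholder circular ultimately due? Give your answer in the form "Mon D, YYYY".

The stated deadline is Oct 8, 2042.
Oct 8, 2042 falls on a listed holiday. Rolling to the next business day gives Oct 9, 2042, a Thursday.
The final due date is Oct 9, 2042.

Oct 9, 2042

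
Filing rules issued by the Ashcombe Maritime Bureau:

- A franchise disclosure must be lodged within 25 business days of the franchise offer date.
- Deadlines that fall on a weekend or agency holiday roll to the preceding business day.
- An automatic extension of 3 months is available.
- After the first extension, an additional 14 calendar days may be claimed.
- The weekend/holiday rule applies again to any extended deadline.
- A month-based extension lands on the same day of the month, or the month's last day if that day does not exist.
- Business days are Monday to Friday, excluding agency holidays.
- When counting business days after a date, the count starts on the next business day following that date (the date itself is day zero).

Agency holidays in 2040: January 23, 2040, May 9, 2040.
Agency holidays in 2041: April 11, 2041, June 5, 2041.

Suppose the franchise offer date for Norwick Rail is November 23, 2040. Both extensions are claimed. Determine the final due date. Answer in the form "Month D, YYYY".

April 10, 2041

Starting the day after November 23, 2040 and counting 25 business days lands on December 28, 2040.
Since December 28, 2040 is a Friday and not a holiday, the date is unchanged.
Add 3 months to December 28, 2040: March 28, 2041.
March 28, 2041 is a Thursday and not a listed holiday, so it stands.
The 14-calendar-day extension moves the deadline from March 28, 2041 to April 11, 2041.
April 11, 2041 is a listed holiday; the preceding business day is April 10, 2041 (Wednesday).
So the filing is due April 10, 2041.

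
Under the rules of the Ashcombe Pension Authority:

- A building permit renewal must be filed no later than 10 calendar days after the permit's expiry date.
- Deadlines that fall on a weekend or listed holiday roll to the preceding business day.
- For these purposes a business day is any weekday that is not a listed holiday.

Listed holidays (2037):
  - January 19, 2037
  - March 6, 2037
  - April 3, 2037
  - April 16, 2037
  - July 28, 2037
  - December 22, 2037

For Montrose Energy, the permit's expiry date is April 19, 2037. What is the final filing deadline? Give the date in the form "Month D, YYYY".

Trigger date April 19, 2037 + 10 calendar days = April 29, 2037.
April 29, 2037 is a Wednesday and not a listed holiday, so it stands.
The final due date is April 29, 2037.

April 29, 2037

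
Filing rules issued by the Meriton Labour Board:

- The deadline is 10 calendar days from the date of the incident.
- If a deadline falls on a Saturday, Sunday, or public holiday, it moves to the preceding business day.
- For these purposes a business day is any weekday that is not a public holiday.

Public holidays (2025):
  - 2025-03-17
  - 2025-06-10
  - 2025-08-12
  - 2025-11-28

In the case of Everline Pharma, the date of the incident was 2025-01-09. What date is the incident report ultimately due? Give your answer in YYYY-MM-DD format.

10 calendar days after 2025-01-09 is 2025-01-19.
2025-01-19 is a Sunday; the preceding business day is 2025-01-17 (Friday).
So the filing is due 2025-01-17.

2025-01-17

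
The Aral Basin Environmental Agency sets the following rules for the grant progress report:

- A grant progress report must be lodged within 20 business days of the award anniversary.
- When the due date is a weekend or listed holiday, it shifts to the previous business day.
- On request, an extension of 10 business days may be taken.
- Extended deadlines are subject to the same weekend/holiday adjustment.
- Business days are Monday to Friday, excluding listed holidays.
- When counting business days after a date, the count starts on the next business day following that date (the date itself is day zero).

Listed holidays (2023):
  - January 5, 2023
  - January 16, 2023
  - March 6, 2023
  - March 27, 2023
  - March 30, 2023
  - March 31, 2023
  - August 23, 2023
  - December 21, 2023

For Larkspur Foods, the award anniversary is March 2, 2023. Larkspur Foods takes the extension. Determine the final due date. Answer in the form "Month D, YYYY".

April 19, 2023

Counting 20 business days after March 2, 2023 (skipping weekends and listed holidays) reaches April 5, 2023.
April 5, 2023 is a Wednesday and not a listed holiday, so it stands.
The 10-business-day extension runs from April 5, 2023 to April 19, 2023.
Since April 19, 2023 is a Wednesday and not a holiday, the date is unchanged.
The final due date is April 19, 2023.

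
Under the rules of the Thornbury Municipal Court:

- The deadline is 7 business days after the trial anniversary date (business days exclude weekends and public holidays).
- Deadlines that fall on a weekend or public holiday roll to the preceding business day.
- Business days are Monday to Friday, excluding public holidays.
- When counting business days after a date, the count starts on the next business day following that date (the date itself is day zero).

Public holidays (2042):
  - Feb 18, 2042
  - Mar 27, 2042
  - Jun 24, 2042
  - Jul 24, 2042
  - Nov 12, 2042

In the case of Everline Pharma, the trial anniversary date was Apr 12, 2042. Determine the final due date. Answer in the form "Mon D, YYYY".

7 business days after Apr 12, 2042, excluding weekends and holidays, is Apr 22, 2042.
Apr 22, 2042 falls on a Tuesday, which is a business day, so no adjustment is needed.
So the filing is due Apr 22, 2042.

Apr 22, 2042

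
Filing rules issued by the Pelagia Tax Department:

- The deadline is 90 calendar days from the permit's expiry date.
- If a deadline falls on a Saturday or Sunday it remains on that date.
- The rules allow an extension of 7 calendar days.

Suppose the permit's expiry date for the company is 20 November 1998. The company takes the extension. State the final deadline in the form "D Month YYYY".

25 February 1999

Adding 90 calendar days to 20 November 1998 gives 18 February 1999.
18 February 1999 falls on a Thursday. The rules make no weekend/holiday allowance, so it remains 18 February 1999.
With the 7-day extension, 18 February 1999 becomes 25 February 1999.
No adjustment is made for weekends or holidays, so 25 February 1999 stands.
Deadline: 25 February 1999.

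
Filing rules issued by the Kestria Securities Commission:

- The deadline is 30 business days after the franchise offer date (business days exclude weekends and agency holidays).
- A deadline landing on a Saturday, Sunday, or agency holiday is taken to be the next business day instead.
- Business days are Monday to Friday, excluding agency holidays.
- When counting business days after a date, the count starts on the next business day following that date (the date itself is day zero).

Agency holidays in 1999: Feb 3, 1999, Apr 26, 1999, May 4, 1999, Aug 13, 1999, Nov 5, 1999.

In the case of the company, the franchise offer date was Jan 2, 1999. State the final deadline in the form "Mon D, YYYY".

Feb 15, 1999

30 business days after Jan 2, 1999, excluding weekends and holidays, is Feb 15, 1999.
Since Feb 15, 1999 is a Monday and not a holiday, the date is unchanged.
So the filing is due Feb 15, 1999.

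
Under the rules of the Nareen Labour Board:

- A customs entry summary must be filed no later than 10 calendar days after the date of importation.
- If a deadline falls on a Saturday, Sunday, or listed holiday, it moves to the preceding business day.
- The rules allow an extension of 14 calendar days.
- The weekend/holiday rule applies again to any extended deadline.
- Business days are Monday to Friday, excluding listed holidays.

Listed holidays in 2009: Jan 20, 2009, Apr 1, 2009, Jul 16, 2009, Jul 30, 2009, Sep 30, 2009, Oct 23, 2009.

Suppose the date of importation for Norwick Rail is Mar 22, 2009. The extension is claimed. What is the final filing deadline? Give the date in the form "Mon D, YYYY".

Apr 14, 2009

Adding 10 calendar days to Mar 22, 2009 gives Apr 1, 2009.
Because Apr 1, 2009 is a listed holiday, the deadline becomes Mar 31, 2009 (Tuesday).
The 14-calendar-day extension moves the deadline from Mar 31, 2009 to Apr 14, 2009.
Since Apr 14, 2009 is a Tuesday and not a holiday, the date is unchanged.
The final due date is Apr 14, 2009.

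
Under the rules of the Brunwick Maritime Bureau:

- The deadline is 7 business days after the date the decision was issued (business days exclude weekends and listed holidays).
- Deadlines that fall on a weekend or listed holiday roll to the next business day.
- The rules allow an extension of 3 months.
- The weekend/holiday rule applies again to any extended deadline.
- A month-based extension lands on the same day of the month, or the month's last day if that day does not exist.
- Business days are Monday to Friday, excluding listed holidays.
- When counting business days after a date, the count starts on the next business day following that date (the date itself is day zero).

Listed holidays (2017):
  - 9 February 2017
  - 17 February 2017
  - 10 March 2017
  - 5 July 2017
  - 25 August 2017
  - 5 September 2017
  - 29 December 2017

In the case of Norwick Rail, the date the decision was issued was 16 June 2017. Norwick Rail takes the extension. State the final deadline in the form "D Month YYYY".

27 September 2017

Counting 7 business days after 16 June 2017 (skipping weekends and listed holidays) reaches 27 June 2017.
27 June 2017 is a Tuesday and not a listed holiday, so it stands.
Add 3 months to 27 June 2017: 27 September 2017.
27 September 2017 falls on a Wednesday, which is a business day, so no adjustment is needed.
Final deadline: 27 September 2017.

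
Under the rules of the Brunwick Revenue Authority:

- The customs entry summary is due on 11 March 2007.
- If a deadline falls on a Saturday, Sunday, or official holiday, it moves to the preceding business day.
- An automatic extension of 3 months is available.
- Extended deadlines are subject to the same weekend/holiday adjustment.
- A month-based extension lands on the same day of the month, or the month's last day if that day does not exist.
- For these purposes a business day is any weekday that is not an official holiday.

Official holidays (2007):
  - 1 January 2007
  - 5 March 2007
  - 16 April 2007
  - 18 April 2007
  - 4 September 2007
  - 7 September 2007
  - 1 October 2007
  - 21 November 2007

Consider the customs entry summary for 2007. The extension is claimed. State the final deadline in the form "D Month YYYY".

The statutory due date is 11 March 2007.
11 March 2007 falls on a Sunday. Rolling to the preceding business day gives 9 March 2007, a Friday.
The 3 months extension carries 9 March 2007 to 9 June 2007.
9 June 2007 falls on a Saturday. Rolling to the preceding business day gives 8 June 2007, a Friday.
Final deadline: 8 June 2007.

8 June 2007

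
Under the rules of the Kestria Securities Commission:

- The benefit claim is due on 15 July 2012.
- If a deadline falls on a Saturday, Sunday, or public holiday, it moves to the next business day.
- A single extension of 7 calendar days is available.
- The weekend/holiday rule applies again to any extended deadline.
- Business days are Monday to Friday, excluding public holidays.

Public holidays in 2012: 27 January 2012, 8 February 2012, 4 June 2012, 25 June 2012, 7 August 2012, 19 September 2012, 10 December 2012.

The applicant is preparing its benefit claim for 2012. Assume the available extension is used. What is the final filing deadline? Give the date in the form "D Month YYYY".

23 July 2012

The statutory due date is 15 July 2012.
15 July 2012 falls on a Sunday. Rolling to the next business day gives 16 July 2012, a Monday.
With the 7-day extension, 16 July 2012 becomes 23 July 2012.
23 July 2012 is a Monday and not a listed holiday, so it stands.
The final due date is 23 July 2012.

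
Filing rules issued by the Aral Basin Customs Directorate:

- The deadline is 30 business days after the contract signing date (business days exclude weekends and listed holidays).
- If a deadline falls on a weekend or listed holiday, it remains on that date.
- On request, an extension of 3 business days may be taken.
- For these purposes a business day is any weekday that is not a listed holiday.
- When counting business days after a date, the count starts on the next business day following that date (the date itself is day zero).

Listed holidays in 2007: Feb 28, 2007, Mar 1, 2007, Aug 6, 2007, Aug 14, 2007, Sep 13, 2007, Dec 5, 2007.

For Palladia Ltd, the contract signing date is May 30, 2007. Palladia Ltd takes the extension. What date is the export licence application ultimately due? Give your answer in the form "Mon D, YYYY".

Jul 16, 2007

30 business days after May 30, 2007, excluding weekends and holidays, is Jul 11, 2007.
Jul 11, 2007 falls on a Wednesday. The rules make no weekend/holiday allowance, so it remains Jul 11, 2007.
Applying the 3-business-day extension: 3 business days after Jul 11, 2007 is Jul 16, 2007.
Jul 16, 2007 falls on a Monday. The rules make no weekend/holiday allowance, so it remains Jul 16, 2007.
So the filing is due Jul 16, 2007.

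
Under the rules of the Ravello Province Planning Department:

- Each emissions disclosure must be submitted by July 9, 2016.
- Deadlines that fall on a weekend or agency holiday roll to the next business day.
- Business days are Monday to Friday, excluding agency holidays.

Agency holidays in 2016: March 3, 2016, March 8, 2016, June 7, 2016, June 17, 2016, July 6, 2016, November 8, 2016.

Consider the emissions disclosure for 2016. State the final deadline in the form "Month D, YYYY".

July 11, 2016

The stated deadline is July 9, 2016.
July 9, 2016 is a Saturday, so it moves to the next business day, July 11, 2016 (Monday).
Deadline: July 11, 2016.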